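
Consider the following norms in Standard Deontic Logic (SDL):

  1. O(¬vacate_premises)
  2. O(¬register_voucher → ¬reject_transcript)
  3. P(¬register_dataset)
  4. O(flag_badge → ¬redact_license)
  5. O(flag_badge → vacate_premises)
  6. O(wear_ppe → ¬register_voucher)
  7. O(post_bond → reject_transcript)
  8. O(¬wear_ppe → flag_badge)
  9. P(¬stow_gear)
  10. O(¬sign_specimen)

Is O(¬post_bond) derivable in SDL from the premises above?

Premise 1 states O(¬vacate_premises) outright.
Premise 5 is O(flag_badge → vacate_premises); contrapositively O(¬vacate_premises → ¬flag_badge). Since O(¬vacate_premises) holds, K gives O(¬flag_badge).
Premise 8 is O(¬wear_ppe → flag_badge); contrapositively O(¬flag_badge → wear_ppe). Since O(¬flag_badge) holds, K gives O(wear_ppe).
With premise 6, O(wear_ppe → ¬register_voucher), the K-axiom yields O(¬register_voucher).
From O(¬register_voucher) and premise 2, O(¬register_voucher → ¬reject_transcript), we obtain O(¬reject_transcript).
Premise 7 is O(post_bond → reject_transcript); contrapositively O(¬reject_transcript → ¬post_bond). Since O(¬reject_transcript) holds, K gives O(¬post_bond).
Premises 3, 4, 9, 10 do not contribute to this derivation.
So O(¬post_bond) follows.

Yes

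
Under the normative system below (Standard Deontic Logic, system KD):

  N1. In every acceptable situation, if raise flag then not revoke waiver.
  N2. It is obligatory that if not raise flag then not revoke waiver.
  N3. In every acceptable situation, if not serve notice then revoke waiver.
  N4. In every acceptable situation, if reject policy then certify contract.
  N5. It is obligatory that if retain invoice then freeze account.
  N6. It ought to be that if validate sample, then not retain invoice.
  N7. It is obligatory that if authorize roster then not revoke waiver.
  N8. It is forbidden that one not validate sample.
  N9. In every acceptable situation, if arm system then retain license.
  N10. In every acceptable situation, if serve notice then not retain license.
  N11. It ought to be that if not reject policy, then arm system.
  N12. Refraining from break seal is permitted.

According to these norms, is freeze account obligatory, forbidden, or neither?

Neither

Premise 5 is O(retain_invoice → freeze_account), but O(retain_invoice) is not derivable from the premises, so it does not yield O(freeze_account).
No premise or chain of K-axiom applications forces O(freeze_account), and none forces O(¬freeze_account). So freeze_account is neither obligatory nor forbidden under these norms.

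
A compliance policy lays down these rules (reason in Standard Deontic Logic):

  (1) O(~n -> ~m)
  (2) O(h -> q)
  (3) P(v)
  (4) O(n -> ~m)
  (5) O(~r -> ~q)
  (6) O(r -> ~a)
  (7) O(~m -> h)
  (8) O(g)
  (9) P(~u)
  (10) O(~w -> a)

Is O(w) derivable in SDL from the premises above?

By case analysis on n: premise 4 gives O(n -> ~m) and premise 1 gives O(~n -> ~m), so O(~m) either way.
With premise 7, O(~m -> h), the K-axiom yields O(h).
Applying K to premise 2 (O(h -> q)) and O(h) yields O(q).
Premise 5 is O(~r -> ~q); contrapositively O(q -> r). Since O(q) holds, K gives O(r).
Premise 6 is O(r -> ~a); since O(r), deontic closure gives O(~a).
Premise 10 is O(~w -> a); contrapositively O(~a -> w). Since O(~a) holds, K gives O(w).
Premises 3, 8, 9 do not contribute to this derivation.
So O(w) follows.

Yes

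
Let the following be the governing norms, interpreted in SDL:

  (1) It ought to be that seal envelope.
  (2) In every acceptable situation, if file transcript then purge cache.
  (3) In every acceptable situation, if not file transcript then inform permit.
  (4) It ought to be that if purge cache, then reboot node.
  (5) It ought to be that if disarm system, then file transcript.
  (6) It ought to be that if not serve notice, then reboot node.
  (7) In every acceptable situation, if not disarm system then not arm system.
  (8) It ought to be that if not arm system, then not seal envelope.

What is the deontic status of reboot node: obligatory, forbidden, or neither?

Obligatory

Premise 1 gives O(seal_envelope).
Premise 8, O(¬arm_system → ¬seal_envelope), contraposes to O(seal_envelope → arm_system); with O(seal_envelope) we get O(arm_system).
The contrapositive of premise 7 (O(¬disarm_system → ¬arm_system)) is O(arm_system → disarm_system), and O(arm_system) is already established, so O(disarm_system).
Applying K to premise 5 (O(disarm_system → file_transcript)) and O(disarm_system) yields O(file_transcript).
Applying K to premise 2 (O(file_transcript → purge_cache)) and O(file_transcript) yields O(purge_cache).
With premise 4, O(purge_cache → reboot_node), the K-axiom yields O(reboot_node).
Premises 3, 6 do not contribute to this derivation.
Hence reboot_node is obligatory.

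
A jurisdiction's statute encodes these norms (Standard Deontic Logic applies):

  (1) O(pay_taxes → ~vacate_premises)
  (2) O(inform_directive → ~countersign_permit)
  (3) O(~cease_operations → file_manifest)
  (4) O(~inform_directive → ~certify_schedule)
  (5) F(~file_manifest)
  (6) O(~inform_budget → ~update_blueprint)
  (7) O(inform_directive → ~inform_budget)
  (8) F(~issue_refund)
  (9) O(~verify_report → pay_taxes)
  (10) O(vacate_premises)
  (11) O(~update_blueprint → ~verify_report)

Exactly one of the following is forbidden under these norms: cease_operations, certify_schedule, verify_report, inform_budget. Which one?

Premise 10 gives O(vacate_premises).
The contrapositive of premise 1 (O(pay_taxes → ~vacate_premises)) is O(vacate_premises → ~pay_taxes), and O(vacate_premises) is already established, so O(~pay_taxes).
Premise 9 is O(~verify_report → pay_taxes); contrapositively O(~pay_taxes → verify_report). Since O(~pay_taxes) holds, K gives O(verify_report).
The contrapositive of premise 11 (O(~update_blueprint → ~verify_report)) is O(verify_report → update_blueprint), and O(verify_report) is already established, so O(update_blueprint).
The contrapositive of premise 6 (O(~inform_budget → ~update_blueprint)) is O(update_blueprint → inform_budget), and O(update_blueprint) is already established, so O(inform_budget).
Premise 7, O(inform_directive → ~inform_budget), contraposes to O(inform_budget → ~inform_directive); with O(inform_budget) we get O(~inform_directive).
From O(~inform_directive) and premise 4, O(~inform_directive → ~certify_schedule), we obtain O(~certify_schedule).
So O(~certify_schedule) holds, i.e. certify_schedule is forbidden. None of the other listed options is forbidden under the premises.

certify_schedule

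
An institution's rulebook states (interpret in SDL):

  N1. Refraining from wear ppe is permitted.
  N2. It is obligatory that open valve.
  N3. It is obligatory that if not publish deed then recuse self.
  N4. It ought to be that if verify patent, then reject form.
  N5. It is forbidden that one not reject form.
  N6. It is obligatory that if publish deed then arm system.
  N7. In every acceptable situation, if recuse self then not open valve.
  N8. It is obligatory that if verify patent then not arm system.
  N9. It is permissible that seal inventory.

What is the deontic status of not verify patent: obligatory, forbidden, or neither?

Obligatory

From premise 2 we have O(open_valve).
The contrapositive of premise 7 (O(recuse_self → ¬open_valve)) is O(open_valve → ¬recuse_self), and O(open_valve) is already established, so O(¬recuse_self).
Premise 3, O(¬publish_deed → recuse_self), contraposes to O(¬recuse_self → publish_deed); with O(¬recuse_self) we get O(publish_deed).
Applying K to premise 6 (O(publish_deed → arm_system)) and O(publish_deed) yields O(arm_system).
Premise 8 is O(verify_patent → ¬arm_system); contrapositively O(arm_system → ¬verify_patent). Since O(arm_system) holds, K gives O(¬verify_patent).
Premises 1, 4, 5, 9 do not contribute to this derivation.
Hence ¬verify_patent is obligatory.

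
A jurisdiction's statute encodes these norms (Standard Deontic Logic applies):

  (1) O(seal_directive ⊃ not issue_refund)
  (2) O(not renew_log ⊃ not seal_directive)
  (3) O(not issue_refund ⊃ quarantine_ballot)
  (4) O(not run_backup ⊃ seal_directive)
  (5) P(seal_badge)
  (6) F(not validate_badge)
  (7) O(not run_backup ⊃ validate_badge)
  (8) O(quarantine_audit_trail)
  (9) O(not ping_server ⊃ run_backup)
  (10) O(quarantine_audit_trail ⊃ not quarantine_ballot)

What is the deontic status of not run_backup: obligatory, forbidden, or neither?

From premise 8 we have O(quarantine_audit_trail).
Premise 10 is O(quarantine_audit_trail ⊃ not quarantine_ballot); since O(quarantine_audit_trail), deontic closure gives O(not quarantine_ballot).
The contrapositive of premise 3 (O(not issue_refund ⊃ quarantine_ballot)) is O(not quarantine_ballot ⊃ issue_refund), and O(not quarantine_ballot) is already established, so O(issue_refund).
The contrapositive of premise 1 (O(seal_directive ⊃ not issue_refund)) is O(issue_refund ⊃ not seal_directive), and O(issue_refund) is already established, so O(not seal_directive).
Premise 4, O(not run_backup ⊃ seal_directive), contraposes to O(not seal_directive ⊃ run_backup); with O(not seal_directive) we get O(run_backup).
Premises 2, 5, 6, 7, 9 do not contribute to this derivation.
Thus O(run_backup), which is F(not run_backup): not run_backup is forbidden.

Forbidden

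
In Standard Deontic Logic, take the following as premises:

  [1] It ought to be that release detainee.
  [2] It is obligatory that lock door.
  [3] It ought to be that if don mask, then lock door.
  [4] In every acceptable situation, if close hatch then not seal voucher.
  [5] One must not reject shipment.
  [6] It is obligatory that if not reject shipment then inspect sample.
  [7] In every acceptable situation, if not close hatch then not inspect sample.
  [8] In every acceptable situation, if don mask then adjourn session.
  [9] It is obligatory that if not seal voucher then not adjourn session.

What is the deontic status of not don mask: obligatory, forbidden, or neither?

Premise 5, F(reject_shipment), is equivalent to O(¬reject_shipment).
With premise 6, O(¬reject_shipment → inspect_sample), the K-axiom yields O(inspect_sample).
The contrapositive of premise 7 (O(¬close_hatch → ¬inspect_sample)) is O(inspect_sample → close_hatch), and O(inspect_sample) is already established, so O(close_hatch).
Premise 4 is O(close_hatch → ¬seal_voucher); since O(close_hatch), deontic closure gives O(¬seal_voucher).
From O(¬seal_voucher) and premise 9, O(¬seal_voucher → ¬adjourn_session), we obtain O(¬adjourn_session).
Premise 8, O(don_mask → adjourn_session), contraposes to O(¬adjourn_session → ¬don_mask); with O(¬adjourn_session) we get O(¬don_mask).
Premises 1, 2, 3 do not contribute to this derivation.
Hence ¬don_mask is obligatory.

Obligatory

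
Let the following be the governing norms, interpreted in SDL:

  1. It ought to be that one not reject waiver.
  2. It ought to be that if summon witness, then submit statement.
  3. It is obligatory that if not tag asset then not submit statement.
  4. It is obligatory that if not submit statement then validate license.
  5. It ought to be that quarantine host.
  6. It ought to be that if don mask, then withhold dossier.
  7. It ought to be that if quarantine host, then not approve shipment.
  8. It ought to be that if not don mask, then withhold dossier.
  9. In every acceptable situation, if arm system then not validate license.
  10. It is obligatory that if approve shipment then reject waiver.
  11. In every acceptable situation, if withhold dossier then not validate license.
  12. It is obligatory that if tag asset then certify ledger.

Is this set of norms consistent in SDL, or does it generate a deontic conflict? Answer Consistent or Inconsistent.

Consistent

Premise 10 is O(approve_shipment → reject_waiver), but O(approve_shipment) is not derivable from the premises, so it does not yield O(reject_waiver).
So O(reject_waiver) is not derivable, and the apparent clash with O(¬reject_waiver) does not arise.
A world satisfying every obligation exists (e.g. approve_shipment=false, arm_system=false, certify_ledger=true, don_mask=false, quarantine_host=true, reject_waiver=false, submit_statement=true, summon_witness=false, tag_asset=true, validate_license=false, withhold_dossier=true); no atom is both obligatory and forbidden, so the set is consistent.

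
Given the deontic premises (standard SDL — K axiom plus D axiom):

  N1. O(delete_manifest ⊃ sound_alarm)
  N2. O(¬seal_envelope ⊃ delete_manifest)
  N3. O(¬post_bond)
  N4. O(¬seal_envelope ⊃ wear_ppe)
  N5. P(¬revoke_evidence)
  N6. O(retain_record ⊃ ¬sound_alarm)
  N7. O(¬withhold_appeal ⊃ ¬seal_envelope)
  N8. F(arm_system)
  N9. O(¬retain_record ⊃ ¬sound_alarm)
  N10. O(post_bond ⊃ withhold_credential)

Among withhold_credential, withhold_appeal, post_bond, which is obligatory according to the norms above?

withhold_appeal

By case analysis on retain_record: premise 6 gives O(retain_record ⊃ ¬sound_alarm) and premise 9 gives O(¬retain_record ⊃ ¬sound_alarm), so O(¬sound_alarm) either way.
Premise 1 is O(delete_manifest ⊃ sound_alarm); contrapositively O(¬sound_alarm ⊃ ¬delete_manifest). Since O(¬sound_alarm) holds, K gives O(¬delete_manifest).
Premise 2, O(¬seal_envelope ⊃ delete_manifest), contraposes to O(¬delete_manifest ⊃ seal_envelope); with O(¬delete_manifest) we get O(seal_envelope).
Premise 7 is O(¬withhold_appeal ⊃ ¬seal_envelope); contrapositively O(seal_envelope ⊃ withhold_appeal). Since O(seal_envelope) holds, K gives O(withhold_appeal).
So O(withhold_appeal) holds — withhold_appeal is obligatory. None of the other listed options is made obligatory by any chain of premises.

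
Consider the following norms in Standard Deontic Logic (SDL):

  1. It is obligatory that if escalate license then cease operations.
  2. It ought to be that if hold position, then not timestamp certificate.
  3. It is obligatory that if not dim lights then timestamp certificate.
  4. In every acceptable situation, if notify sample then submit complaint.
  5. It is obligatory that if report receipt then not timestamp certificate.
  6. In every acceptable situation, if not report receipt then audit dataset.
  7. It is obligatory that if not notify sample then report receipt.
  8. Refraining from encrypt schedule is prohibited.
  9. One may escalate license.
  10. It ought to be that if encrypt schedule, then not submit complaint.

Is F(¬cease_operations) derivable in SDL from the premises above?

Premise 1 is O(escalate_license → cease_operations), but O(escalate_license) is not derivable from the premises (the permission P(escalate_license) asserts only ¬O(¬escalate_license), not O(escalate_license)), so it does not yield O(cease_operations).
No other premise forces O(cease_operations). An ideal world satisfying every premise can still have ¬cease_operations true, so F(¬cease_operations) is not derivable.

No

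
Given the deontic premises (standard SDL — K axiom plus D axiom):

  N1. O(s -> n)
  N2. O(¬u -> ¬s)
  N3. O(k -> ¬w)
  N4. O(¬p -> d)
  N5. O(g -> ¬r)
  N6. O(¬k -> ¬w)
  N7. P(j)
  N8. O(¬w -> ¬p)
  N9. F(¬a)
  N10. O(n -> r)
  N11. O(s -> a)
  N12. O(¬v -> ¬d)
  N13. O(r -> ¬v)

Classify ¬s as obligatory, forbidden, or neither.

Obligatory

Premises 6 and 3 cover both cases: O(¬k -> ¬w) and O(k -> ¬w). Since ¬k ∨ k is a tautology, O(¬w) follows.
Premise 8 is O(¬w -> ¬p); since O(¬w), deontic closure gives O(¬p).
With premise 4, O(¬p -> d), the K-axiom yields O(d).
The contrapositive of premise 12 (O(¬v -> ¬d)) is O(d -> v), and O(d) is already established, so O(v).
Premise 13 is O(r -> ¬v); contrapositively O(v -> ¬r). Since O(v) holds, K gives O(¬r).
Premise 10 is O(n -> r); contrapositively O(¬r -> ¬n). Since O(¬r) holds, K gives O(¬n).
The contrapositive of premise 1 (O(s -> n)) is O(¬n -> ¬s), and O(¬n) is already established, so O(¬s).
Premises 2, 5, 7, 9, 11 do not contribute to this derivation.
Hence ¬s is obligatory.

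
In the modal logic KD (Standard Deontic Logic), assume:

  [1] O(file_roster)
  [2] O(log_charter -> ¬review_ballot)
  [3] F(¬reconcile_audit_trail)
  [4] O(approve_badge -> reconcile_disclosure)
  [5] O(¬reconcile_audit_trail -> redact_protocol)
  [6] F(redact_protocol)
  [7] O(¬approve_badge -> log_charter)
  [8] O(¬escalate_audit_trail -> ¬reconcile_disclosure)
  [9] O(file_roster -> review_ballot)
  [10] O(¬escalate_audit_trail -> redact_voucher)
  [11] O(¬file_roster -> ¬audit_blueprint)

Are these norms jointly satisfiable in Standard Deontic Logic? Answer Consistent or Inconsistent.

Consistent

Premise 5 is O(¬reconcile_audit_trail -> redact_protocol), but O(¬reconcile_audit_trail) is not derivable from the premises, so it does not yield O(redact_protocol).
So O(redact_protocol) is not derivable, and the apparent clash with O(¬redact_protocol) does not arise.
A world satisfying every obligation exists (e.g. approve_badge=true, audit_blueprint=false, escalate_audit_trail=true, file_roster=true, log_charter=false, reconcile_audit_trail=true, reconcile_disclosure=true, redact_protocol=false, redact_voucher=false, review_ballot=true); no atom is both obligatory and forbidden, so the set is consistent.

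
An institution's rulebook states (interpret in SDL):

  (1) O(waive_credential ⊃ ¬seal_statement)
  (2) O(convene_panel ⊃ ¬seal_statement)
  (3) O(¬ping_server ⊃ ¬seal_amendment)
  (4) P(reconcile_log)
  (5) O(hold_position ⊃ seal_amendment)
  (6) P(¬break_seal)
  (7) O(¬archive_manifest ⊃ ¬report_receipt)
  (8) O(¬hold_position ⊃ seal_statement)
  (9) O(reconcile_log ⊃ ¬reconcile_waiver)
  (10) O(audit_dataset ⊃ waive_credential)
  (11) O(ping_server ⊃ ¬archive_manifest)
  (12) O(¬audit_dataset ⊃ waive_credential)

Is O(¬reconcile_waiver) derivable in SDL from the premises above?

No

Premise 9 is O(reconcile_log ⊃ ¬reconcile_waiver), but O(reconcile_log) is not derivable from the premises (the permission P(reconcile_log) asserts only ¬O(¬reconcile_log), not O(reconcile_log)), so it does not yield O(¬reconcile_waiver).
No other premise forces O(¬reconcile_waiver). An ideal world satisfying every premise can still have ¬reconcile_waiver false, so O(¬reconcile_waiver) is not derivable.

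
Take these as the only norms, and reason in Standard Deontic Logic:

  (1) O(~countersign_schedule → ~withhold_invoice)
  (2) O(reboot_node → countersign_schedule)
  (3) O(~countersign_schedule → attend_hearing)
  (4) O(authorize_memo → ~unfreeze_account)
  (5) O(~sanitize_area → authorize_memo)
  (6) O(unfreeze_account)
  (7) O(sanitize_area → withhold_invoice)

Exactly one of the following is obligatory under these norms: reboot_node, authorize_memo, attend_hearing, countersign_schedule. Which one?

Premise 6 states O(unfreeze_account) outright.
Premise 4 is O(authorize_memo → ~unfreeze_account); contrapositively O(unfreeze_account → ~authorize_memo). Since O(unfreeze_account) holds, K gives O(~authorize_memo).
Premise 5 is O(~sanitize_area → authorize_memo); contrapositively O(~authorize_memo → sanitize_area). Since O(~authorize_memo) holds, K gives O(sanitize_area).
With premise 7, O(sanitize_area → withhold_invoice), the K-axiom yields O(withhold_invoice).
Premise 1, O(~countersign_schedule → ~withhold_invoice), contraposes to O(withhold_invoice → countersign_schedule); with O(withhold_invoice) we get O(countersign_schedule).
So O(countersign_schedule) holds — countersign_schedule is obligatory. None of the other listed options is made obligatory by any chain of premises.

countersign_schedule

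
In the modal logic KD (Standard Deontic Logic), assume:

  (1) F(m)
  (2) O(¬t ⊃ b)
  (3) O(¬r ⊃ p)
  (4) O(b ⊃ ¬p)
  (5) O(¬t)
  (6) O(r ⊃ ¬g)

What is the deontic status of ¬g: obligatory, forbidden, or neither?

Premise 5 gives O(¬t).
Applying K to premise 2 (O(¬t ⊃ b)) and O(¬t) yields O(b).
Premise 4 is O(b ⊃ ¬p); since O(b), deontic closure gives O(¬p).
Premise 3 is O(¬r ⊃ p); contrapositively O(¬p ⊃ r). Since O(¬p) holds, K gives O(r).
With premise 6, O(r ⊃ ¬g), the K-axiom yields O(¬g).
Premise 1 does not contribute to this derivation.
Hence ¬g is obligatory.

Obligatory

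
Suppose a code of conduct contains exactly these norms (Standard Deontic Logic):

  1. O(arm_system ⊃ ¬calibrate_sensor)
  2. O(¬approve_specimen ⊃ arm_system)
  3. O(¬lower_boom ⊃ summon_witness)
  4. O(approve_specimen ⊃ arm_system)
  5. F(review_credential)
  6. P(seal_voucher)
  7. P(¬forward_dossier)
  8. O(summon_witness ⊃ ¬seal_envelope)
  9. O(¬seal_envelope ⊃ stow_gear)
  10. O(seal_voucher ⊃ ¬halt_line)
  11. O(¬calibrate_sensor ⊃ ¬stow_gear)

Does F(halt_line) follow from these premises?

Premise 10 is O(seal_voucher ⊃ ¬halt_line), but O(seal_voucher) is not derivable from the premises (the permission P(seal_voucher) asserts only ¬O(¬seal_voucher), not O(seal_voucher)), so it does not yield O(¬halt_line).
No other premise forces O(¬halt_line). An ideal world satisfying every premise can still have halt_line true, so F(halt_line) is not derivable.

No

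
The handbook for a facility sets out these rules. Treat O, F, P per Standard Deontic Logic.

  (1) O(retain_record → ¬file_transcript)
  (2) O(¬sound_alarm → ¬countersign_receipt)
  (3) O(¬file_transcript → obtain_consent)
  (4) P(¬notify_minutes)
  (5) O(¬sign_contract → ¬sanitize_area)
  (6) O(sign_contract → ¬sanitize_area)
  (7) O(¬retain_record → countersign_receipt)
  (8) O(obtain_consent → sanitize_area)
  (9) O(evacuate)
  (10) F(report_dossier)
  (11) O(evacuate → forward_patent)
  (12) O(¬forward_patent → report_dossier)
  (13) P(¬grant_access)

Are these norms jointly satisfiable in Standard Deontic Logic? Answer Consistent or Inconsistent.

Premise 12 is O(¬forward_patent → report_dossier), but O(¬forward_patent) is not derivable from the premises, so it does not yield O(report_dossier).
So O(report_dossier) is not derivable, and the apparent clash with O(¬report_dossier) does not arise.
A world satisfying every obligation exists (e.g. countersign_receipt=true, evacuate=true, file_transcript=true, forward_patent=true, grant_access=false, notify_minutes=false, obtain_consent=false, report_dossier=false, retain_record=false, sanitize_area=false, sign_contract=false, sound_alarm=true); no atom is both obligatory and forbidden, so the set is consistent.

Consistent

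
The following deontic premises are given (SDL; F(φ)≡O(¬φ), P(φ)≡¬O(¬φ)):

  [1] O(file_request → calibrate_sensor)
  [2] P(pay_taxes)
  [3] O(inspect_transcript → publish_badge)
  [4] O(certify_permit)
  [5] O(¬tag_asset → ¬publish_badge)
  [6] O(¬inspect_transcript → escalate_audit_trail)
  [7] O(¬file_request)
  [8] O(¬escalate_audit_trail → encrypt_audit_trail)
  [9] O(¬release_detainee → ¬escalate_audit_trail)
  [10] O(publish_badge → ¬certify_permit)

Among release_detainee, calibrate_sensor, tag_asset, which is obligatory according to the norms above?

release_detainee

Premise 4 gives O(certify_permit).
The contrapositive of premise 10 (O(publish_badge → ¬certify_permit)) is O(certify_permit → ¬publish_badge), and O(certify_permit) is already established, so O(¬publish_badge).
The contrapositive of premise 3 (O(inspect_transcript → publish_badge)) is O(¬publish_badge → ¬inspect_transcript), and O(¬publish_badge) is already established, so O(¬inspect_transcript).
Premise 6 is O(¬inspect_transcript → escalate_audit_trail); since O(¬inspect_transcript), deontic closure gives O(escalate_audit_trail).
Premise 9 is O(¬release_detainee → ¬escalate_audit_trail); contrapositively O(escalate_audit_trail → release_detainee). Since O(escalate_audit_trail) holds, K gives O(release_detainee).
So O(release_detainee) holds — release_detainee is obligatory. None of the other listed options is made obligatory by any chain of premises.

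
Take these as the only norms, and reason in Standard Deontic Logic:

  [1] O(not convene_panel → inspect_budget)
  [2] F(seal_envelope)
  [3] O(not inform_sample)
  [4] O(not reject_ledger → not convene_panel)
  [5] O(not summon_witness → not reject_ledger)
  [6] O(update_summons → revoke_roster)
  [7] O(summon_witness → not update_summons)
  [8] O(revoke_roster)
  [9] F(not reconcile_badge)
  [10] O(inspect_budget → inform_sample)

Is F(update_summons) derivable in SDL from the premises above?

Yes

Premise 3 gives O(not inform_sample).
Premise 10, O(inspect_budget → inform_sample), contraposes to O(not inform_sample → not inspect_budget); with O(not inform_sample) we get O(not inspect_budget).
Premise 1 is O(not convene_panel → inspect_budget); contrapositively O(not inspect_budget → convene_panel). Since O(not inspect_budget) holds, K gives O(convene_panel).
Premise 4, O(not reject_ledger → not convene_panel), contraposes to O(convene_panel → reject_ledger); with O(convene_panel) we get O(reject_ledger).
Premise 5 is O(not summon_witness → not reject_ledger); contrapositively O(reject_ledger → summon_witness). Since O(reject_ledger) holds, K gives O(summon_witness).
Premise 7 is O(summon_witness → not update_summons); since O(summon_witness), deontic closure gives O(not update_summons).
Premises 2, 6, 8, 9 do not contribute to this derivation.
So O(not update_summons) holds, i.e. F(update_summons). The claim follows.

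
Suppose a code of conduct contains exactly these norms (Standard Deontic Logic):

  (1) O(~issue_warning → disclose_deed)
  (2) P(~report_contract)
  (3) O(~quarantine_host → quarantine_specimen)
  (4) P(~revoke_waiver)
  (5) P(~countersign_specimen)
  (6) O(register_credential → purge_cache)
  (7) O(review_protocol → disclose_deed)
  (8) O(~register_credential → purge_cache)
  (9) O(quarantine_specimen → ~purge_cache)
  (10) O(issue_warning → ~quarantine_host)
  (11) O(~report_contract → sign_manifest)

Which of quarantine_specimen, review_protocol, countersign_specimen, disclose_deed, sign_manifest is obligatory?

Premises 6 and 8 cover both cases: O(register_credential → purge_cache) and O(~register_credential → purge_cache). Since register_credential ∨ ~register_credential is a tautology, O(purge_cache) follows.
Premise 9, O(quarantine_specimen → ~purge_cache), contraposes to O(purge_cache → ~quarantine_specimen); with O(purge_cache) we get O(~quarantine_specimen).
Premise 3, O(~quarantine_host → quarantine_specimen), contraposes to O(~quarantine_specimen → quarantine_host); with O(~quarantine_specimen) we get O(quarantine_host).
Premise 10 is O(issue_warning → ~quarantine_host); contrapositively O(quarantine_host → ~issue_warning). Since O(quarantine_host) holds, K gives O(~issue_warning).
From O(~issue_warning) and premise 1, O(~issue_warning → disclose_deed), we obtain O(disclose_deed).
So O(disclose_deed) holds — disclose_deed is obligatory. None of the other listed options is made obligatory by any chain of premises.

disclose_deed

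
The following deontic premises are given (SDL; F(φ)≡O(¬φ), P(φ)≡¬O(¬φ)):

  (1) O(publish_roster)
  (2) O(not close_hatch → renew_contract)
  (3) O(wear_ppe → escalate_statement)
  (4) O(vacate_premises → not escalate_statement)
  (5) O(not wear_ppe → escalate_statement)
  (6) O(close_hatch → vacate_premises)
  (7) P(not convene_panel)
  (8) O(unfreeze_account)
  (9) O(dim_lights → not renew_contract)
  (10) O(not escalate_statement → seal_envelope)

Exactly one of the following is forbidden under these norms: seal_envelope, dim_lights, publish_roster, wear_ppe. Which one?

dim_lights

Premises 3 and 5 cover both cases: O(wear_ppe → escalate_statement) and O(not wear_ppe → escalate_statement). Since wear_ppe ∨ not wear_ppe is a tautology, O(escalate_statement) follows.
Premise 4 is O(vacate_premises → not escalate_statement); contrapositively O(escalate_statement → not vacate_premises). Since O(escalate_statement) holds, K gives O(not vacate_premises).
Premise 6, O(close_hatch → vacate_premises), contraposes to O(not vacate_premises → not close_hatch); with O(not vacate_premises) we get O(not close_hatch).
With premise 2, O(not close_hatch → renew_contract), the K-axiom yields O(renew_contract).
Premise 9 is O(dim_lights → not renew_contract); contrapositively O(renew_contract → not dim_lights). Since O(renew_contract) holds, K gives O(not dim_lights).
So O(not dim_lights) holds, i.e. dim_lights is forbidden. None of the other listed options is forbidden under the premises.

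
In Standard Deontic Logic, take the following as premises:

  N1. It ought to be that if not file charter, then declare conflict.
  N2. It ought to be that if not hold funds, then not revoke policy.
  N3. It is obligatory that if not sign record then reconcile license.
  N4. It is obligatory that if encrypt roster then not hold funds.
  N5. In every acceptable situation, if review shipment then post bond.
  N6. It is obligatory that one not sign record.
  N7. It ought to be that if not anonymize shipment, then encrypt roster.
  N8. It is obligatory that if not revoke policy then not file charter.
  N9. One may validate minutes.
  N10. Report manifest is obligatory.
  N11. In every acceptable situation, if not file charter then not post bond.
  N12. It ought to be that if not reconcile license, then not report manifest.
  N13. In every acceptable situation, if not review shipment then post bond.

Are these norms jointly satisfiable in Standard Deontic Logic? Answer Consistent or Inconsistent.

Consistent

Premise 12 is O(¬reconcile_license → ¬report_manifest), but O(¬reconcile_license) is not derivable from the premises, so it does not yield O(¬report_manifest).
So O(¬report_manifest) is not derivable, and the apparent clash with O(report_manifest) does not arise.
A world satisfying every obligation exists (e.g. anonymize_shipment=true, declare_conflict=false, encrypt_roster=false, file_charter=true, hold_funds=true, post_bond=true, reconcile_license=true, report_manifest=true, review_shipment=false, revoke_policy=true, sign_record=false, validate_minutes=false); no atom is both obligatory and forbidden, so the set is consistent.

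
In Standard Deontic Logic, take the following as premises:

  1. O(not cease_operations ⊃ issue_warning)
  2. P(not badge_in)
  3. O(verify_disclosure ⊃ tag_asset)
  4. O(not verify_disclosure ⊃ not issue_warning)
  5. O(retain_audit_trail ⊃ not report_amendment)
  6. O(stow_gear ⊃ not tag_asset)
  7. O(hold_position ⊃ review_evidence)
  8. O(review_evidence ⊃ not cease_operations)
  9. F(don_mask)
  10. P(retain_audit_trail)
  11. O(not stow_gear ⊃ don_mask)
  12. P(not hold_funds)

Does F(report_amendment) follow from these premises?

No

Premise 5 is O(retain_audit_trail ⊃ not report_amendment), but O(retain_audit_trail) is not derivable from the premises (the permission P(retain_audit_trail) asserts only not O(not retain_audit_trail), not O(retain_audit_trail)), so it does not yield O(not report_amendment).
No other premise forces O(not report_amendment). An ideal world satisfying every premise can still have report_amendment true, so F(report_amendment) is not derivable.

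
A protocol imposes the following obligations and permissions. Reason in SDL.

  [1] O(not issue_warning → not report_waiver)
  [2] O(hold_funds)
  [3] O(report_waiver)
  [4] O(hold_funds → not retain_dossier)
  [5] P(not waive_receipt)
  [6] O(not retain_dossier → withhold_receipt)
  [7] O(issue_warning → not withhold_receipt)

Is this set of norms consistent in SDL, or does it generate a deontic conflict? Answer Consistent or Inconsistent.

Inconsistent

Premise 3 gives O(report_waiver).
Premise 1 is O(not issue_warning → not report_waiver); contrapositively O(report_waiver → issue_warning). Since O(report_waiver) holds, K gives O(issue_warning).
Applying K to premise 7 (O(issue_warning → not withhold_receipt)) and O(issue_warning) yields O(not withhold_receipt).
The contrapositive of premise 6 (O(not retain_dossier → withhold_receipt)) is O(not withhold_receipt → retain_dossier), and O(not withhold_receipt) is already established, so O(retain_dossier).
Premise 4, O(hold_funds → not retain_dossier), contraposes to O(retain_dossier → not hold_funds); with O(retain_dossier) we get O(not hold_funds).
However, premise 2 gives O(hold_funds).
We now have both O(not hold_funds) and O(hold_funds) — hold_funds is simultaneously obligatory and forbidden, violating the D-axiom.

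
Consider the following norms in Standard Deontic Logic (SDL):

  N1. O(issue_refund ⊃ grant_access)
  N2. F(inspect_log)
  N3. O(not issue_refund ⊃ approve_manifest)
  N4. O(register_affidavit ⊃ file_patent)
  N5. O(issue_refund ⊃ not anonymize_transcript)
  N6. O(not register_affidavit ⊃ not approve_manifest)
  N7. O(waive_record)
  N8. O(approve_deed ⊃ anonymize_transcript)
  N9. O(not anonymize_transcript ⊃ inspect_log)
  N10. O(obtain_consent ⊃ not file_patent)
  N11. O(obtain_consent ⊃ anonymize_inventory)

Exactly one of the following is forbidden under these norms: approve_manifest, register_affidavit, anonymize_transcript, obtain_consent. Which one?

Premise 2 is F(inspect_log), i.e. O(not inspect_log).
Premise 9 is O(not anonymize_transcript ⊃ inspect_log); contrapositively O(not inspect_log ⊃ anonymize_transcript). Since O(not inspect_log) holds, K gives O(anonymize_transcript).
The contrapositive of premise 5 (O(issue_refund ⊃ not anonymize_transcript)) is O(anonymize_transcript ⊃ not issue_refund), and O(anonymize_transcript) is already established, so O(not issue_refund).
Premise 3 is O(not issue_refund ⊃ approve_manifest); since O(not issue_refund), deontic closure gives O(approve_manifest).
Premise 6, O(not register_affidavit ⊃ not approve_manifest), contraposes to O(approve_manifest ⊃ register_affidavit); with O(approve_manifest) we get O(register_affidavit).
From O(register_affidavit) and premise 4, O(register_affidavit ⊃ file_patent), we obtain O(file_patent).
Premise 10 is O(obtain_consent ⊃ not file_patent); contrapositively O(file_patent ⊃ not obtain_consent). Since O(file_patent) holds, K gives O(not obtain_consent).
So O(not obtain_consent) holds, i.e. obtain_consent is forbidden. None of the other listed options is forbidden under the premises.

obtain_consent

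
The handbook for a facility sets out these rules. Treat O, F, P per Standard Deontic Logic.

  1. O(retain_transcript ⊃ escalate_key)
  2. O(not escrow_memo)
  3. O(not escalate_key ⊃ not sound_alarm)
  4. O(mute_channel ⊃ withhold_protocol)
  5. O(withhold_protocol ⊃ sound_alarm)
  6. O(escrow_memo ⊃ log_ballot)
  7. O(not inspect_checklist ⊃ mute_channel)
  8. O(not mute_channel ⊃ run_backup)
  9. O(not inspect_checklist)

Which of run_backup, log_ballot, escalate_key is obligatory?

Premise 9 gives O(not inspect_checklist).
From O(not inspect_checklist) and premise 7, O(not inspect_checklist ⊃ mute_channel), we obtain O(mute_channel).
Applying K to premise 4 (O(mute_channel ⊃ withhold_protocol)) and O(mute_channel) yields O(withhold_protocol).
Applying K to premise 5 (O(withhold_protocol ⊃ sound_alarm)) and O(withhold_protocol) yields O(sound_alarm).
The contrapositive of premise 3 (O(not escalate_key ⊃ not sound_alarm)) is O(sound_alarm ⊃ escalate_key), and O(sound_alarm) is already established, so O(escalate_key).
So O(escalate_key) holds — escalate_key is obligatory. None of the other listed options is made obligatory by any chain of premises.

escalate_key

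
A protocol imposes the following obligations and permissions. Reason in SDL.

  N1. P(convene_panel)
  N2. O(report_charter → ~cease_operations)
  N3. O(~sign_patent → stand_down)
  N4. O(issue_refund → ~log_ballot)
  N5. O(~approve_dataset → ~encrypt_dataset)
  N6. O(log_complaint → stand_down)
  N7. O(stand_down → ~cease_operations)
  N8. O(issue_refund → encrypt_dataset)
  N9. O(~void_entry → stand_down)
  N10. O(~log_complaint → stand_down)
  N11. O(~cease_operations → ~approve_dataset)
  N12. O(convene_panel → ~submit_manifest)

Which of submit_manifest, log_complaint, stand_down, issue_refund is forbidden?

Premises 6 and 10 cover both cases: O(log_complaint → stand_down) and O(~log_complaint → stand_down). Since log_complaint ∨ ~log_complaint is a tautology, O(stand_down) follows.
Premise 7 is O(stand_down → ~cease_operations); since O(stand_down), deontic closure gives O(~cease_operations).
Premise 11 is O(~cease_operations → ~approve_dataset); since O(~cease_operations), deontic closure gives O(~approve_dataset).
Premise 5 is O(~approve_dataset → ~encrypt_dataset); since O(~approve_dataset), deontic closure gives O(~encrypt_dataset).
Premise 8 is O(issue_refund → encrypt_dataset); contrapositively O(~encrypt_dataset → ~issue_refund). Since O(~encrypt_dataset) holds, K gives O(~issue_refund).
So O(~issue_refund) holds, i.e. issue_refund is forbidden. None of the other listed options is forbidden under the premises.

issue_refund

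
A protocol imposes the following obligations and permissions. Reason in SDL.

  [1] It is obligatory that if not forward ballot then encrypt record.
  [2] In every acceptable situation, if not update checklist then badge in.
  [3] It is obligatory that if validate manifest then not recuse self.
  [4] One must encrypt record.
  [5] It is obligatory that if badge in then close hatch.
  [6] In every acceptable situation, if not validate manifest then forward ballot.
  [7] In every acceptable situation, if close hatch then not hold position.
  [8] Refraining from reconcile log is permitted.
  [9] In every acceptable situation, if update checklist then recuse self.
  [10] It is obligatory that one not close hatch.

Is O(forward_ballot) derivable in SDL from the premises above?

Yes

From premise 10 we have O(¬close_hatch).
Premise 5, O(badge_in → close_hatch), contraposes to O(¬close_hatch → ¬badge_in); with O(¬close_hatch) we get O(¬badge_in).
Premise 2 is O(¬update_checklist → badge_in); contrapositively O(¬badge_in → update_checklist). Since O(¬badge_in) holds, K gives O(update_checklist).
With premise 9, O(update_checklist → recuse_self), the K-axiom yields O(recuse_self).
Premise 3 is O(validate_manifest → ¬recuse_self); contrapositively O(recuse_self → ¬validate_manifest). Since O(recuse_self) holds, K gives O(¬validate_manifest).
With premise 6, O(¬validate_manifest → forward_ballot), the K-axiom yields O(forward_ballot).
Premises 1, 4, 7, 8 do not contribute to this derivation.
So O(forward_ballot) follows.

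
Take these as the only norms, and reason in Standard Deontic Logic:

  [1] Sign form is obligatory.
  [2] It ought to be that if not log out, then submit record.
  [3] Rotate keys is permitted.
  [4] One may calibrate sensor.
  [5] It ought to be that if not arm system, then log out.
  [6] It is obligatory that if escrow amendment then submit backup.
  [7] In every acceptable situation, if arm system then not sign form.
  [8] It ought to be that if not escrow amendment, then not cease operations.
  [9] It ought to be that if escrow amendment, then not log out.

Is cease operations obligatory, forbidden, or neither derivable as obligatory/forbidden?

Premise 1 gives O(sign_form).
Premise 7, O(arm_system → ¬sign_form), contraposes to O(sign_form → ¬arm_system); with O(sign_form) we get O(¬arm_system).
From O(¬arm_system) and premise 5, O(¬arm_system → log_out), we obtain O(log_out).
Premise 9, O(escrow_amendment → ¬log_out), contraposes to O(log_out → ¬escrow_amendment); with O(log_out) we get O(¬escrow_amendment).
With premise 8, O(¬escrow_amendment → ¬cease_operations), the K-axiom yields O(¬cease_operations).
Premises 2, 3, 4, 6 do not contribute to this derivation.
Thus O(¬cease_operations), which is F(cease_operations): cease_operations is forbidden.

Forbidden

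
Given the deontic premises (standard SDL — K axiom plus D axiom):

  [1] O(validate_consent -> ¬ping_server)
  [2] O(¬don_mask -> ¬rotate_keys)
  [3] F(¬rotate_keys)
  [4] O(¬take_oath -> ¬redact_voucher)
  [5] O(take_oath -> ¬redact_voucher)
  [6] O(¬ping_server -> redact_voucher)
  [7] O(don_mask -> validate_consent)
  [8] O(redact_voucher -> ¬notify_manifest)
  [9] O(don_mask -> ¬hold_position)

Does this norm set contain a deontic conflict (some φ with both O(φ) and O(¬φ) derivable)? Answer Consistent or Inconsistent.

Premises 4 and 5 are O(¬take_oath -> ¬redact_voucher) and O(take_oath -> ¬redact_voucher); every ideal world satisfies ¬take_oath or take_oath, so in either case ¬redact_voucher holds — hence O(¬redact_voucher).
Premise 6 is O(¬ping_server -> redact_voucher); contrapositively O(¬redact_voucher -> ping_server). Since O(¬redact_voucher) holds, K gives O(ping_server).
Premise 1, O(validate_consent -> ¬ping_server), contraposes to O(ping_server -> ¬validate_consent); with O(ping_server) we get O(¬validate_consent).
Premise 7, O(don_mask -> validate_consent), contraposes to O(¬validate_consent -> ¬don_mask); with O(¬validate_consent) we get O(¬don_mask).
Applying K to premise 2 (O(¬don_mask -> ¬rotate_keys)) and O(¬don_mask) yields O(¬rotate_keys).
However, F(¬rotate_keys) at premise 3 amounts to O(rotate_keys).
We now have both O(¬rotate_keys) and O(rotate_keys) — rotate_keys is simultaneously obligatory and forbidden, violating the D-axiom.

Inconsistent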